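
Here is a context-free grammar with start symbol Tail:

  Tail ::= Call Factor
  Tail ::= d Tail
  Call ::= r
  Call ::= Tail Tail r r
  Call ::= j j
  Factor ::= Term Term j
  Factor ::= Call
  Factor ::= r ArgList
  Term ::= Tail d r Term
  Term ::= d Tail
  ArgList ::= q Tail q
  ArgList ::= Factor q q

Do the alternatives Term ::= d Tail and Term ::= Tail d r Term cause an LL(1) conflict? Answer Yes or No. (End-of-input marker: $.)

FIRST(d Tail) = { d } and FIRST(Tail d r Term) = { d, j, r }.
Both contain d, so the two alternatives are not disjoint — LL(1) conflict.

Yes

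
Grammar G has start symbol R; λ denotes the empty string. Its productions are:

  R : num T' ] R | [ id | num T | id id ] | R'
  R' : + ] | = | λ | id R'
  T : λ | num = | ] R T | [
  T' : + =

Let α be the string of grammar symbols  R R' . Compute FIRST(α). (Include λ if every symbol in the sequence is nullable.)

{ +, =, [, id, num, λ }

Add FIRST(R)\{λ} = { +, =, [, id, num }; R is nullable, continue.
Add FIRST(R')\{λ} = { +, =, id }; R' is nullable, continue.
Every symbol is nullable, so include λ.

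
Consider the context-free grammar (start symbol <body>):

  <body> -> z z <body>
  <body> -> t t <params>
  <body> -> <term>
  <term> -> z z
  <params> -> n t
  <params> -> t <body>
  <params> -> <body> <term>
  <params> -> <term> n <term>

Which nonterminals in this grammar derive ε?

{ } (none)

No nonterminal has an empty production or an RHS whose symbols are all nullable.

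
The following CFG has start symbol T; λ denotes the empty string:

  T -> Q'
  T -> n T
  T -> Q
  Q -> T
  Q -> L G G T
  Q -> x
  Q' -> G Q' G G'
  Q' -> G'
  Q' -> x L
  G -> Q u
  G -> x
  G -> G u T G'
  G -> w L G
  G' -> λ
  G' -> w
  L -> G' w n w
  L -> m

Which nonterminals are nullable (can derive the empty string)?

Directly nullable (have an λ-production): G'.
Q' -> G' with every symbol nullable, so Q' is nullable.
Q -> T with every symbol nullable, so Q is nullable.
T -> Q' with every symbol nullable, so T is nullable.
No other nonterminal has a production whose RHS symbols are all nullable.

{ G', Q, Q', T }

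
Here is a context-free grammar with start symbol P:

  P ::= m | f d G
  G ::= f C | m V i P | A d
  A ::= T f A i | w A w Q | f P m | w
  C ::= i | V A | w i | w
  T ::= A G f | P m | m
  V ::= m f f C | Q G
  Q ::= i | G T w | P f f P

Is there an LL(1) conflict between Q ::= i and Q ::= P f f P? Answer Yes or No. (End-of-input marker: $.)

No

FIRST(i) = { i } and FIRST(P f f P) = { f, m }.
The FIRST sets are disjoint and neither alternative is nullable — no conflict.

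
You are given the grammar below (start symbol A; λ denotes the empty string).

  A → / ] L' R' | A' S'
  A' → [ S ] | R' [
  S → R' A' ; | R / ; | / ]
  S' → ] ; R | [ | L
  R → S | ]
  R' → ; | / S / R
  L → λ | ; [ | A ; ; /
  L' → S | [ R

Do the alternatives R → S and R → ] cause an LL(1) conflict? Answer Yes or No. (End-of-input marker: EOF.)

FIRST(S) = { /, ;, ] } and FIRST(]) = { ] }.
Both contain ], so the two alternatives are not disjoint — LL(1) conflict.

Yes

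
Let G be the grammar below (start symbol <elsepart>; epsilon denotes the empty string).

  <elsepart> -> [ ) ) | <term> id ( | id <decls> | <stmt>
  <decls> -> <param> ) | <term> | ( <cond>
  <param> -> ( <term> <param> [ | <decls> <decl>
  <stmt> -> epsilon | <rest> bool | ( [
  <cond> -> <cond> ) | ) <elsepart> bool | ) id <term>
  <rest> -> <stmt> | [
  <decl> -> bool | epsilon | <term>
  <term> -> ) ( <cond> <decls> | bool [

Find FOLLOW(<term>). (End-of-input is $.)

{ $, (, ), [, bool, id }

In <elsepart> -> <term> id (: add FIRST(id () = { id }.
In <decls> -> <term>: <term> is at the end, add FOLLOW(<decls>) = { $, (, ), [, bool, id }.
In <param> -> ( <term> <param> [: add FIRST(<param> [) = { (, ), bool }.
In <cond> -> ) id <term>: <term> is at the end, add FOLLOW(<cond>) = { $, (, ), [, bool, id }.
In <decl> -> <term>: <term> is at the end, add FOLLOW(<decl>) = { ), [ }.
Union: FOLLOW(<term>) = { $, (, ), [, bool, id }.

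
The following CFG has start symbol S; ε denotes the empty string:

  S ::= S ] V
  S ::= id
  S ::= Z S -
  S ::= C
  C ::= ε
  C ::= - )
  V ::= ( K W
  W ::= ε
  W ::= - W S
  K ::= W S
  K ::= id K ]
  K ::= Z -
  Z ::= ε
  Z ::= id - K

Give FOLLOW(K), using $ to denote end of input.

{ $, -, ], id }

In V ::= ( K W: add FIRST(W)\{ε} = { - }.
  Since W is nullable, also add FOLLOW(V) = { $, -, ], id }.
In K ::= id K ]: add FIRST(]) = { ] }.
In Z ::= id - K: K is at the end, add FOLLOW(Z) = { -, ], id }.
Union: FOLLOW(K) = { $, -, ], id }.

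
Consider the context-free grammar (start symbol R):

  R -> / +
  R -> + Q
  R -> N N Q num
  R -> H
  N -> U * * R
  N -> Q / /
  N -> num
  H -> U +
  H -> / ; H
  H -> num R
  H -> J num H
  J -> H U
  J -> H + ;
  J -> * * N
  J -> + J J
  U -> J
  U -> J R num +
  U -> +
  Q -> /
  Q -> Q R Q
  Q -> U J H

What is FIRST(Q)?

Q -> / contributes {/}.
From Q -> Q R Q: add FIRST(Q) = { *, +, /, num }.
From Q -> U J H: add FIRST(U) = { *, +, /, num }.
Union: FIRST(Q) = { *, +, /, num }.

{ *, +, /, num }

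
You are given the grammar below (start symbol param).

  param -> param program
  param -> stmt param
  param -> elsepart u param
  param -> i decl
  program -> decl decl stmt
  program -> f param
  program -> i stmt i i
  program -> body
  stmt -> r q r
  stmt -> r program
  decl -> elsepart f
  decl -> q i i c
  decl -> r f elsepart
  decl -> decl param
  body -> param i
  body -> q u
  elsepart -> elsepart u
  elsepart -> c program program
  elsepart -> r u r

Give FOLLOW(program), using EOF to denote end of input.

{ EOF, c, f, i, q, r, u }

In param -> param program: program is at the end, add FOLLOW(param) = { EOF, c, f, i, q, r, u }.
In stmt -> r program: program is at the end, add FOLLOW(stmt) = { EOF, c, f, i, q, r, u }.
In elsepart -> c program program: add FIRST(program) = { c, f, i, q, r }.
In elsepart -> c program program: program is at the end, add FOLLOW(elsepart) = { EOF, c, f, i, q, r, u }.
Union: FOLLOW(program) = { EOF, c, f, i, q, r, u }.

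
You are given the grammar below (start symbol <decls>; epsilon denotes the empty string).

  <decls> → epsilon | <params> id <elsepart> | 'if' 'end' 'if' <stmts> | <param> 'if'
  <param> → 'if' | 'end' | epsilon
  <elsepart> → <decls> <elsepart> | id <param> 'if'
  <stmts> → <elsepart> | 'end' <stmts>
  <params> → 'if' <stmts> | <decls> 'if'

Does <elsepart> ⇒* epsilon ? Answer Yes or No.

No

Nullable nonterminals: <decls>, <param>.
No production of <elsepart> has an RHS whose symbols are all nullable, so <elsepart> is not nullable.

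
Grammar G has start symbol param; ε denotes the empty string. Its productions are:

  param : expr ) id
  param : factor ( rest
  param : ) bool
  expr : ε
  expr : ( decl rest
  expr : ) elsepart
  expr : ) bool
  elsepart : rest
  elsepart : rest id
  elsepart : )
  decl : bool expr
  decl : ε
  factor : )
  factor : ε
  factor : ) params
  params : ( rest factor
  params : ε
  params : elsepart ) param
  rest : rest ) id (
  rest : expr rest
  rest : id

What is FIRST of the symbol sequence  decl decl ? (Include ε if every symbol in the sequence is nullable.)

Add FIRST(decl)\{ε} = { bool }; decl is nullable, continue.
Add FIRST(decl)\{ε} = { bool }; decl is nullable, continue.
Every symbol is nullable, so include ε.

{ bool, ε }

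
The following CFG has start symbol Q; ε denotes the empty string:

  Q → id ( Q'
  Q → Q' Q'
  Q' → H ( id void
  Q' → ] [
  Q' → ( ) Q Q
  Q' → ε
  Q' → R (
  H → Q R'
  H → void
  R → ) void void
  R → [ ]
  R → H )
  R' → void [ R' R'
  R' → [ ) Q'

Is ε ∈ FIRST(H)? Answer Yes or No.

Nullable nonterminals: Q, Q'.
No production of H has an RHS whose symbols are all nullable, so H is not nullable.

No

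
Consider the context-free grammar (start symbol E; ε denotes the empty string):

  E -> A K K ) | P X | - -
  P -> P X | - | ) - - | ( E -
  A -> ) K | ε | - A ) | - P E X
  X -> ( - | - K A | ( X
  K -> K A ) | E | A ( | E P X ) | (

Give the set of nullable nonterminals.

Directly nullable (have an ε-production): A.
No other nonterminal has a production whose RHS symbols are all nullable.

{ A }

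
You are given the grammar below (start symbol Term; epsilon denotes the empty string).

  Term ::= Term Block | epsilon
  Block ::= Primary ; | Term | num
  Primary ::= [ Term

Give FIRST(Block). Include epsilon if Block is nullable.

{ [, num, epsilon }

From Block ::= Primary ;: add FIRST(Primary) = { [ }.
From Block ::= Term: add FIRST(Term) = { [, num, epsilon } (including epsilon since Term is nullable).
Block ::= num contributes {num}.
Union: FIRST(Block) = { [, num, epsilon }.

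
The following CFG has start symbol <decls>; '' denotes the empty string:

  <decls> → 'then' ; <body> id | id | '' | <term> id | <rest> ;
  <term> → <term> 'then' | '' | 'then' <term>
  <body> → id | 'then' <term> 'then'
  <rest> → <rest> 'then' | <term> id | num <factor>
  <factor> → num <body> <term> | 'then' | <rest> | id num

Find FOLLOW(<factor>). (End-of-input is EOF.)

In <rest> → num <factor>: <factor> is at the end, add FOLLOW(<rest>) = { 'then', ; }.
Union: FOLLOW(<factor>) = { 'then', ; }.

{ 'then', ; }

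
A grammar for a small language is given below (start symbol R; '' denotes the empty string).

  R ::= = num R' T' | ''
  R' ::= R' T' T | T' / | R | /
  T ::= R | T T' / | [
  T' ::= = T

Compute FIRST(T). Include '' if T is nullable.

{ =, [, '' }

From T ::= R: add FIRST(R) = { =, '' } (including '' since R is nullable).
From T ::= T T' /: T nullable, take FIRST(T) ∪ FIRST(T') = { =, [ }.
T ::= [ contributes {[}.
Union: FIRST(T) = { =, [, '' }.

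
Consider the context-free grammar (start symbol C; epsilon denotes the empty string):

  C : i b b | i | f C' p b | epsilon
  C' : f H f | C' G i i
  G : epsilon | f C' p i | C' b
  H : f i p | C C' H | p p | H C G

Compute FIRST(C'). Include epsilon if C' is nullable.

{ f }

C' : f H f contributes {f}.
From C' : C' G i i: add FIRST(C') = { f }.
Union: FIRST(C') = { f }.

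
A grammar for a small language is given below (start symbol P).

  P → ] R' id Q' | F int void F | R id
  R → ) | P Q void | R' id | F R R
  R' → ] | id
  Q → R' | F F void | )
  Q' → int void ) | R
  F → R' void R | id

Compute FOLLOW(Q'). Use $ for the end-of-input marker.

{ $, ), ], id }

In P → ] R' id Q': Q' is at the end, add FOLLOW(P) = { $, ), ], id }.
Union: FOLLOW(Q') = { $, ), ], id }.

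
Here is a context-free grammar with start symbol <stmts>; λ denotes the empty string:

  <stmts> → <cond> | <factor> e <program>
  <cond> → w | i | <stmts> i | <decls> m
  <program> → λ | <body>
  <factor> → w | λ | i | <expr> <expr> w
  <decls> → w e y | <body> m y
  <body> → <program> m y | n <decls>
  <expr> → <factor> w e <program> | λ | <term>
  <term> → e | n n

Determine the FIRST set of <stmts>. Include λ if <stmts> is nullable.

From <stmts> → <cond>: add FIRST(<cond>) = { e, i, m, n, w }.
From <stmts> → <factor> e <program>: <factor> nullable, take FIRST(<factor>) ∪ {e} = { e, i, n, w }.
Union: FIRST(<stmts>) = { e, i, m, n, w }.

{ e, i, m, n, w }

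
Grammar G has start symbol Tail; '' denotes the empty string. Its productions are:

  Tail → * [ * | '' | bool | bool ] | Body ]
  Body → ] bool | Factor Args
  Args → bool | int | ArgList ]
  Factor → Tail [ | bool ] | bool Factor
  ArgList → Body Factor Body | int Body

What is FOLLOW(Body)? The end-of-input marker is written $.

In Tail → Body ]: add FIRST(]) = { ] }.
In ArgList → Body Factor Body: add FIRST(Factor Body) = { *, [, ], bool }.
In ArgList → Body Factor Body: Body is at the end, add FOLLOW(ArgList) = { ] }.
In ArgList → int Body: Body is at the end, add FOLLOW(ArgList) = { ] }.
Union: FOLLOW(Body) = { *, [, ], bool }.

{ *, [, ], bool }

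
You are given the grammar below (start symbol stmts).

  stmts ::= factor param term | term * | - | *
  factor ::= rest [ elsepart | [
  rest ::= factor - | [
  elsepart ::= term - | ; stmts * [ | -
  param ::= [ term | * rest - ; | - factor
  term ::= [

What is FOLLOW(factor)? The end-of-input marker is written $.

In stmts ::= factor param term: add FIRST(param term) = { *, -, [ }.
In rest ::= factor -: add FIRST(-) = { - }.
In param ::= - factor: factor is at the end, add FOLLOW(param) = { [ }.
Union: FOLLOW(factor) = { *, -, [ }.

{ *, -, [ }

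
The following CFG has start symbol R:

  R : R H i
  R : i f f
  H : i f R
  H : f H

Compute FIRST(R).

{ i }

From R : R H i: add FIRST(R) = { i }.
R : i f f contributes {i}.
Union: FIRST(R) = { i }.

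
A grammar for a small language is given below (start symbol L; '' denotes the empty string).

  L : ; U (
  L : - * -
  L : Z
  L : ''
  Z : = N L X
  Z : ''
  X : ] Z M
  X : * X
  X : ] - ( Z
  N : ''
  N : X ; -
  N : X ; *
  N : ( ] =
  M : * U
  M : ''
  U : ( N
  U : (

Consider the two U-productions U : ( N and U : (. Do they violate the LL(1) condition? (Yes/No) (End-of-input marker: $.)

Yes

FIRST(( N) = { ( } and FIRST(() = { ( }.
Both contain (, so the two alternatives are not disjoint — LL(1) conflict.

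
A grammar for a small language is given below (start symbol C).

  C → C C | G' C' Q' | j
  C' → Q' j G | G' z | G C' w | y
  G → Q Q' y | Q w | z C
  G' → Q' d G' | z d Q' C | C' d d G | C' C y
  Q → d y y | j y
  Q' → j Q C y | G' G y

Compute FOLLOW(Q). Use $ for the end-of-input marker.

{ d, j, w, y, z }

In G → Q Q' y: add FIRST(Q' y) = { d, j, y, z }.
In G → Q w: add FIRST(w) = { w }.
In Q' → j Q C y: add FIRST(C y) = { d, j, y, z }.
Union: FOLLOW(Q) = { d, j, w, y, z }.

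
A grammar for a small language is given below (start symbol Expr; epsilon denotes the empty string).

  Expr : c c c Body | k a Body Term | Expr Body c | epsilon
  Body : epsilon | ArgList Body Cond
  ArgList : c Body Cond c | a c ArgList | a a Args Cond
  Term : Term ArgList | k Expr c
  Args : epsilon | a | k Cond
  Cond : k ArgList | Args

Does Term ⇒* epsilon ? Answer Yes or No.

No

Nullable nonterminals: Args, Body, Cond, Expr.
No production of Term has an RHS whose symbols are all nullable, so Term is not nullable.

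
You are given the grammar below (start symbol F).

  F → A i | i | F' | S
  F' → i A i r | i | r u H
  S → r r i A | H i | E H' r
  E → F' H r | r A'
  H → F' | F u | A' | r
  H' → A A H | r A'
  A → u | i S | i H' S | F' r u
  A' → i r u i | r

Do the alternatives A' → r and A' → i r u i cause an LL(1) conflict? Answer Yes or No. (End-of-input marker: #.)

FIRST(r) = { r } and FIRST(i r u i) = { i }.
The FIRST sets are disjoint and neither alternative is nullable — no conflict.

No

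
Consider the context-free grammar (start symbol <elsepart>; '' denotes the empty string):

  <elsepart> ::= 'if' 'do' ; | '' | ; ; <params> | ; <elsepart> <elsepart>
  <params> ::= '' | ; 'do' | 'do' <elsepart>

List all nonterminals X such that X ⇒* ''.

Directly nullable (have an ''-production): <elsepart>, <params>.

{ <elsepart>, <params> }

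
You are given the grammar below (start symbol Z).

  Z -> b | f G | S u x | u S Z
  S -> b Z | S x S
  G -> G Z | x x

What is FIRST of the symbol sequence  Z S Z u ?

{ b, f, u }

Add FIRST(Z) = { b, f, u }; Z is not nullable, stop.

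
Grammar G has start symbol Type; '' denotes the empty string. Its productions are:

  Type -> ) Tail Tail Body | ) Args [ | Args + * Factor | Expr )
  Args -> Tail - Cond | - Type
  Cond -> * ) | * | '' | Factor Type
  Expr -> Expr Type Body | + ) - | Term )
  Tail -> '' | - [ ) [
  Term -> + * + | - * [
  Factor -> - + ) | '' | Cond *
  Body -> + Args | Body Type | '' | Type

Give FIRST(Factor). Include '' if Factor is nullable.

{ ), *, +, -, '' }

Factor -> - + ) contributes {-}.
Factor -> '' contributes ''.
From Factor -> Cond *: Cond nullable, take FIRST(Cond) ∪ {*} = { ), *, +, - }.
Union: FIRST(Factor) = { ), *, +, -, '' }.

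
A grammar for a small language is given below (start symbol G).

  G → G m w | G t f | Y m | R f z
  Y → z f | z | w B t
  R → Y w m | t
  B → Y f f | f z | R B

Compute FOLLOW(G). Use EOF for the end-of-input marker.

G is the start symbol, so EOF ∈ FOLLOW(G).
In G → G m w: add FIRST(m w) = { m }.
In G → G t f: add FIRST(t f) = { t }.
Union: FOLLOW(G) = { EOF, m, t }.

{ EOF, m, t }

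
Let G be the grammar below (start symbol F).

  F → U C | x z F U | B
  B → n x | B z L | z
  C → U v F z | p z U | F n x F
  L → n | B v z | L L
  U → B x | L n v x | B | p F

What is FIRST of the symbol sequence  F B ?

{ n, p, x, z }

Add FIRST(F) = { n, p, x, z }; F is not nullable, stop.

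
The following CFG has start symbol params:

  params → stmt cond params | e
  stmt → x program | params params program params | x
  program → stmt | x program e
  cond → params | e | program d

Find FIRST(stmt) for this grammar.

stmt → x program contributes {x}.
From stmt → params params program params: add FIRST(params) = { e, x }.
stmt → x contributes {x}.
Union: FIRST(stmt) = { e, x }.

{ e, x }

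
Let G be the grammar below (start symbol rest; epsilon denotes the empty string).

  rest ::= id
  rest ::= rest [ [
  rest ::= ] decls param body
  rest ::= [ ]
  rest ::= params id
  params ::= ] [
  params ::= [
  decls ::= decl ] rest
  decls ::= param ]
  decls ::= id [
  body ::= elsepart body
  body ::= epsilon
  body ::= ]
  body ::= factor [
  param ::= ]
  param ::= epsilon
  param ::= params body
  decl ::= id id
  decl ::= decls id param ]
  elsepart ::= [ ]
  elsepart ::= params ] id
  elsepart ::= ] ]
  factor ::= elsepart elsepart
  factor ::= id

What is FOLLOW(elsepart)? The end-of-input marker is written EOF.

{ EOF, [, ], id }

In body ::= elsepart body: add FIRST(body)\{epsilon} = { [, ], id }.
  Since body is nullable, also add FOLLOW(body) = { EOF, [, ], id }.
In factor ::= elsepart elsepart: add FIRST(elsepart) = { [, ] }.
In factor ::= elsepart elsepart: elsepart is at the end, add FOLLOW(factor) = { [ }.
Union: FOLLOW(elsepart) = { EOF, [, ], id }.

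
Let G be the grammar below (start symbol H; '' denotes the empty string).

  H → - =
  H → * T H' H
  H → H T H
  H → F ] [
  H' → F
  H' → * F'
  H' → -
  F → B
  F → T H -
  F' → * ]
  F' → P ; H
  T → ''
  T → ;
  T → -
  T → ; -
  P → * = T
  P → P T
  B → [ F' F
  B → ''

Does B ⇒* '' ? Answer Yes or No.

Yes

B has an ''-production, so B ⇒ ''.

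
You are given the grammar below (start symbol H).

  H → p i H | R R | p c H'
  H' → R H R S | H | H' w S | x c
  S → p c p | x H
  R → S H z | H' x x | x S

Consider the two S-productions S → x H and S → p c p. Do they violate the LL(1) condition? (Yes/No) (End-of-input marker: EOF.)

FIRST(x H) = { x } and FIRST(p c p) = { p }.
The FIRST sets are disjoint and neither alternative is nullable — no conflict.

No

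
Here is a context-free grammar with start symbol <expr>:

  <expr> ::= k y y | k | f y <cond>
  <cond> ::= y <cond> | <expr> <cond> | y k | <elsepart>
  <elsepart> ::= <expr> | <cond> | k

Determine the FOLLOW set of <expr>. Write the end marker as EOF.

{ EOF, f, k, y }

<expr> is the start symbol, so EOF ∈ FOLLOW(<expr>).
In <cond> ::= <expr> <cond>: add FIRST(<cond>) = { f, k, y }.
In <elsepart> ::= <expr>: <expr> is at the end, add FOLLOW(<elsepart>) = { EOF, f, k, y }.
Union: FOLLOW(<expr>) = { EOF, f, k, y }.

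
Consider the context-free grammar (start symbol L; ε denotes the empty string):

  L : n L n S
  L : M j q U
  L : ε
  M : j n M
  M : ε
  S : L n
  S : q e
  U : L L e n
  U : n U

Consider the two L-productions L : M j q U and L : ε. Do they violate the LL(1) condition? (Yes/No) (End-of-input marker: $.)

FIRST(M j q U) = { j } and FIRST(ε) = { ε }.
The second alternative is nullable and FOLLOW(L) = { $, e, j, n } shares j with FIRST of the first — conflict.

Yes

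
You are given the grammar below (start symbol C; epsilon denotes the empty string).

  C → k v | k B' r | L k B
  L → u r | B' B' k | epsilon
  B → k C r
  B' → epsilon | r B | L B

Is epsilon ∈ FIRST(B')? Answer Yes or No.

Yes

B' has an epsilon-production, so B' ⇒ epsilon.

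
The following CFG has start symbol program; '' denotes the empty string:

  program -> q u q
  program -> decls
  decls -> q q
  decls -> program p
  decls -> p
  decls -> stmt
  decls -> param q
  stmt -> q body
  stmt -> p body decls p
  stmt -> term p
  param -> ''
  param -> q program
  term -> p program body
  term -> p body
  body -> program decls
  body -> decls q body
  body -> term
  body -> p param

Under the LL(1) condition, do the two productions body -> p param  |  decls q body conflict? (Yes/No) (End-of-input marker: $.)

FIRST(p param) = { p } and FIRST(decls q body) = { p, q }.
Both contain p, so the two alternatives are not disjoint — LL(1) conflict.

Yes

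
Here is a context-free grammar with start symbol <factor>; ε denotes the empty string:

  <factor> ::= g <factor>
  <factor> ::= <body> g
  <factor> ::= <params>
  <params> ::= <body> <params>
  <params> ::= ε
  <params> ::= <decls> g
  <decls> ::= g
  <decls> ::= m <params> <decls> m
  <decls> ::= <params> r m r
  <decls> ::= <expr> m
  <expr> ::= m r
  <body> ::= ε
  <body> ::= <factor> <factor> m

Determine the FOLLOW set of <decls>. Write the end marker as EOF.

{ g, m }

In <params> ::= <decls> g: add FIRST(g) = { g }.
In <decls> ::= m <params> <decls> m: add FIRST(m) = { m }.
Union: FOLLOW(<decls>) = { g, m }.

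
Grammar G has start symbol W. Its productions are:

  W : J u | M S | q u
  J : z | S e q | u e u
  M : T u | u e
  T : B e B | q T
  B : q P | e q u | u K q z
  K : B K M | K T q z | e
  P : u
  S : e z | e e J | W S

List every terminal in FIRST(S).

{ e, q, u, z }

S : e z contributes {e}.
S : e e J contributes {e}.
From S : W S: add FIRST(W) = { e, q, u, z }.
Union: FIRST(S) = { e, q, u, z }.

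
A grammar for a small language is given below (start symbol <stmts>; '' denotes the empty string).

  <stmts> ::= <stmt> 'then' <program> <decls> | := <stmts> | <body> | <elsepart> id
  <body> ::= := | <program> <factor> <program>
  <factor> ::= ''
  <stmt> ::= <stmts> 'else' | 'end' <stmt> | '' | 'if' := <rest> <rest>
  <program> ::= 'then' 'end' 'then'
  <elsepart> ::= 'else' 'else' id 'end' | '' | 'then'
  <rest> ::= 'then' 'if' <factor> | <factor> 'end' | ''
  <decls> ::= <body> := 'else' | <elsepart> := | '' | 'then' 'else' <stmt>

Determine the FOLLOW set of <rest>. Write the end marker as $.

{ $, 'else', 'end', 'then' }

In <stmt> ::= 'if' := <rest> <rest>: add FIRST(<rest>)\{''} = { 'end', 'then' }.
  Since <rest> is nullable, also add FOLLOW(<stmt>) = { $, 'else', 'then' }.
In <stmt> ::= 'if' := <rest> <rest>: <rest> is at the end, add FOLLOW(<stmt>) = { $, 'else', 'then' }.
Union: FOLLOW(<rest>) = { $, 'else', 'end', 'then' }.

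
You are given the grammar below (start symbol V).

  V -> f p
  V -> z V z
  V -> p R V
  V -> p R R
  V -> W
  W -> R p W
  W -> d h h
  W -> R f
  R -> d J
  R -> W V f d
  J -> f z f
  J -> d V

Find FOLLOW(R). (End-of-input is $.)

{ $, d, f, p, z }

In V -> p R V: add FIRST(V) = { d, f, p, z }.
In V -> p R R: add FIRST(R) = { d }.
In V -> p R R: R is at the end, add FOLLOW(V) = { $, d, f, p, z }.
In W -> R p W: add FIRST(p W) = { p }.
In W -> R f: add FIRST(f) = { f }.
Union: FOLLOW(R) = { $, d, f, p, z }.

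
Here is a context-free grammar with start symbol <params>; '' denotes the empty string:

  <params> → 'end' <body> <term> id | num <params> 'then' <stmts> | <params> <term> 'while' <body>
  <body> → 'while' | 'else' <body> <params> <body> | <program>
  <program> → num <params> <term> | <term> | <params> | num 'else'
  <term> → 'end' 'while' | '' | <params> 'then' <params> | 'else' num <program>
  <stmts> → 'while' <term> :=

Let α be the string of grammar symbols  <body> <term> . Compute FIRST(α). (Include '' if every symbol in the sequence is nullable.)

{ 'else', 'end', 'while', num, '' }

Add FIRST(<body>)\{''} = { 'else', 'end', 'while', num }; <body> is nullable, continue.
Add FIRST(<term>)\{''} = { 'else', 'end', num }; <term> is nullable, continue.
Every symbol is nullable, so include ''.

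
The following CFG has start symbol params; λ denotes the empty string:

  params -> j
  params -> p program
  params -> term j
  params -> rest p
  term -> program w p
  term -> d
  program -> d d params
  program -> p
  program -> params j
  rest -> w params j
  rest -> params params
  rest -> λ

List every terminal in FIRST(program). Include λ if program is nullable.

program -> d d params contributes {d}.
program -> p contributes {p}.
From program -> params j: add FIRST(params) = { d, j, p, w }.
Union: FIRST(program) = { d, j, p, w }.

{ d, j, p, w }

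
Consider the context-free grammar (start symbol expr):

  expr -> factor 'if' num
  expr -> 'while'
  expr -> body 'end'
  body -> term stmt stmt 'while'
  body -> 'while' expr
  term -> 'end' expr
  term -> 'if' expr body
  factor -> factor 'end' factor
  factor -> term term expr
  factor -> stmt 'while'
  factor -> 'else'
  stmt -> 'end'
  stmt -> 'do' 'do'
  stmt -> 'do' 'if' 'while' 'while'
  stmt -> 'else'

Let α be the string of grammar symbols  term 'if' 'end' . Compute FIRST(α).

Add FIRST(term) = { 'end', 'if' }; term is not nullable, stop.

{ 'end', 'if' }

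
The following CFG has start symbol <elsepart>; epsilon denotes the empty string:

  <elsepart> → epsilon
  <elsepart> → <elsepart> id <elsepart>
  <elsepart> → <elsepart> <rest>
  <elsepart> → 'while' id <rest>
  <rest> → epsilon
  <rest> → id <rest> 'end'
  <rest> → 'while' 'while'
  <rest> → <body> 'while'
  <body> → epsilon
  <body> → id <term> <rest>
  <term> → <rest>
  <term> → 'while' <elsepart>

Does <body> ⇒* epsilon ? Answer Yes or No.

<body> has an epsilon-production, so <body> ⇒ epsilon.

Yes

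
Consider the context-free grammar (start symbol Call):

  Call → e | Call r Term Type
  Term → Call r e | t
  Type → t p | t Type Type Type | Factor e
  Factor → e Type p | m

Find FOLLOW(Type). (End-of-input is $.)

{ $, e, m, p, r, t }

In Call → Call r Term Type: Type is at the end, add FOLLOW(Call) = { $, r }.
In Type → t Type Type Type: add FIRST(Type Type) = { e, m, t }.
In Type → t Type Type Type: add FIRST(Type) = { e, m, t }.
In Type → t Type Type Type: Type is at the end, add FOLLOW(Type) = { $, e, m, p, r, t }.
In Factor → e Type p: add FIRST(p) = { p }.
Union: FOLLOW(Type) = { $, e, m, p, r, t }.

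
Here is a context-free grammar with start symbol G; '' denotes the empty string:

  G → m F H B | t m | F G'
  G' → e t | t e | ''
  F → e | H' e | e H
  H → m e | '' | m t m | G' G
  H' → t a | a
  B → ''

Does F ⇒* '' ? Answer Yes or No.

Nullable nonterminals: B, G', H.
No production of F has an RHS whose symbols are all nullable, so F is not nullable.

No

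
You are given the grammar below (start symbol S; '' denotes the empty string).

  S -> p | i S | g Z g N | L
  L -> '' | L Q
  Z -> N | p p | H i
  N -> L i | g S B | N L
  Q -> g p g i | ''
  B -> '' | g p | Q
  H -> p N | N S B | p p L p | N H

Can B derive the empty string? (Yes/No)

B has an ''-production, so B ⇒ ''.

Yes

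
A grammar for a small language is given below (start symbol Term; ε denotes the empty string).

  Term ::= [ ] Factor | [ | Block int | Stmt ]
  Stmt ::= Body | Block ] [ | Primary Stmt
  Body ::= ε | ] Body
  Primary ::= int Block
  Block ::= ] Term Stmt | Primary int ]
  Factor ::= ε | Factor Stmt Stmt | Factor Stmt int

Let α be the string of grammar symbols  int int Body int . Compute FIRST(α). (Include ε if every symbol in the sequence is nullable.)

{ int }

int is a terminal; add {int} and stop.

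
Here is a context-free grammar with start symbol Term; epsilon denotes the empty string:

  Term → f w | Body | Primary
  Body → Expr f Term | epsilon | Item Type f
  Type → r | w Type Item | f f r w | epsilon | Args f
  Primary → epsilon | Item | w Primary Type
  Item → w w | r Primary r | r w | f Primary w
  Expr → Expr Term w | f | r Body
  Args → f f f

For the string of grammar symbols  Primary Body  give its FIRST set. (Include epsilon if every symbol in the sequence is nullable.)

Add FIRST(Primary)\{epsilon} = { f, r, w }; Primary is nullable, continue.
Add FIRST(Body)\{epsilon} = { f, r, w }; Body is nullable, continue.
Every symbol is nullable, so include epsilon.

{ f, r, w, epsilon }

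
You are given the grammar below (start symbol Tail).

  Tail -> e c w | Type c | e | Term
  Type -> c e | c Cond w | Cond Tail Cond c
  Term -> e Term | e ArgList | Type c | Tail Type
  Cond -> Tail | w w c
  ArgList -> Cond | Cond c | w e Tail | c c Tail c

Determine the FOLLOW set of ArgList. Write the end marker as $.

In Term -> e ArgList: ArgList is at the end, add FOLLOW(Term) = { $, c, e, w }.
Union: FOLLOW(ArgList) = { $, c, e, w }.

{ $, c, e, w }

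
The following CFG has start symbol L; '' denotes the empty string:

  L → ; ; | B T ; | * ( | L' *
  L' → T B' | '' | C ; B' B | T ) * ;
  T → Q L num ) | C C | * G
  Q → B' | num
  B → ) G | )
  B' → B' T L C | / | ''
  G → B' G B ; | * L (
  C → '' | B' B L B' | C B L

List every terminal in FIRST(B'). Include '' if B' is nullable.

From B' → B' T L C: B', T nullable, take FIRST(B') ∪ FIRST(T) ∪ FIRST(L) = { ), *, /, ;, num }.
B' → / contributes {/}.
B' → '' contributes ''.
Union: FIRST(B') = { ), *, /, ;, num, '' }.

{ ), *, /, ;, num, '' }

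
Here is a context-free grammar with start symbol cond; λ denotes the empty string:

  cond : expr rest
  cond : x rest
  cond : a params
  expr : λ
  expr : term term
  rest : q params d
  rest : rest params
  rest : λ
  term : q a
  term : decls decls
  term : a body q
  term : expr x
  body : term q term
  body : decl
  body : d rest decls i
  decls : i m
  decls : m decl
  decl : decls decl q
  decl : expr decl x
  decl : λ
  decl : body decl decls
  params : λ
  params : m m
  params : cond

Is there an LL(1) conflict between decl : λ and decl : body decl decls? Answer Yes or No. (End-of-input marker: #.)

Yes

FIRST(λ) = { λ } and FIRST(body decl decls) = { a, d, i, m, q, x }.
The first alternative is nullable and FOLLOW(decl) = { #, a, d, i, m, q, x } shares a with FIRST of the second — conflict.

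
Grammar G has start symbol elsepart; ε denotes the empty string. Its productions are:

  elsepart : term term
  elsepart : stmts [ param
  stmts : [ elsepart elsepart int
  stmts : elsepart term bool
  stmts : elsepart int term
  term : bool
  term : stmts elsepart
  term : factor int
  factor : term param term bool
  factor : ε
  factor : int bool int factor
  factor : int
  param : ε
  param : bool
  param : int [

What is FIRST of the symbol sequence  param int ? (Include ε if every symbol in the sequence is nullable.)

{ bool, int }

Add FIRST(param)\{ε} = { bool, int }; param is nullable, continue.
int is a terminal; add {int} and stop.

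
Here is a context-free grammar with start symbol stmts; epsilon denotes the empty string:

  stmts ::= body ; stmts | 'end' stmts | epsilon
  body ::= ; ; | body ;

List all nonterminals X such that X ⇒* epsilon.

Directly nullable (have an epsilon-production): stmts.
No other nonterminal has a production whose RHS symbols are all nullable.

{ stmts }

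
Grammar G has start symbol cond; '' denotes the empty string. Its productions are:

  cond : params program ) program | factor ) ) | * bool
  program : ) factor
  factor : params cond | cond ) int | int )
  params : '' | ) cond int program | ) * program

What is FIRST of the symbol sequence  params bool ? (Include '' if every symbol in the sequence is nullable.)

Add FIRST(params)\{''} = { ) }; params is nullable, continue.
bool is a terminal; add {bool} and stop.

{ ), bool }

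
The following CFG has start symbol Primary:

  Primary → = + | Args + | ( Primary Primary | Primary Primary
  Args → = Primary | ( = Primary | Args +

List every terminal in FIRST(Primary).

Primary → = + contributes {=}.
From Primary → Args +: add FIRST(Args) = { (, = }.
Primary → ( Primary Primary contributes {(}.
From Primary → Primary Primary: add FIRST(Primary) = { (, = }.
Union: FIRST(Primary) = { (, = }.

{ (, = }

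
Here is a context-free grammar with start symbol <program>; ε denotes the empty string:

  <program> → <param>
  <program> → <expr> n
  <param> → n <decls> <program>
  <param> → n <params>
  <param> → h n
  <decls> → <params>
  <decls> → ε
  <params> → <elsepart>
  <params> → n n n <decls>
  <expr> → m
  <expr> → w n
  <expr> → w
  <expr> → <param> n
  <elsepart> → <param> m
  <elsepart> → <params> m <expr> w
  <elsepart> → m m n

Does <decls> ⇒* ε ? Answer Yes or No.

<decls> has an ε-production, so <decls> ⇒ ε.

Yes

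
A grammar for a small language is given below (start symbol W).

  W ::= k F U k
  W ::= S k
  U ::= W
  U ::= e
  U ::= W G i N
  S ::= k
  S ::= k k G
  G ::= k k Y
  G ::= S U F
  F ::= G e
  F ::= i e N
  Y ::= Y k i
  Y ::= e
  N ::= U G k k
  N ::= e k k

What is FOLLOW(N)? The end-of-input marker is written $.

In U ::= W G i N: N is at the end, add FOLLOW(U) = { i, k }.
In F ::= i e N: N is at the end, add FOLLOW(F) = { e, i, k }.
Union: FOLLOW(N) = { e, i, k }.

{ e, i, k }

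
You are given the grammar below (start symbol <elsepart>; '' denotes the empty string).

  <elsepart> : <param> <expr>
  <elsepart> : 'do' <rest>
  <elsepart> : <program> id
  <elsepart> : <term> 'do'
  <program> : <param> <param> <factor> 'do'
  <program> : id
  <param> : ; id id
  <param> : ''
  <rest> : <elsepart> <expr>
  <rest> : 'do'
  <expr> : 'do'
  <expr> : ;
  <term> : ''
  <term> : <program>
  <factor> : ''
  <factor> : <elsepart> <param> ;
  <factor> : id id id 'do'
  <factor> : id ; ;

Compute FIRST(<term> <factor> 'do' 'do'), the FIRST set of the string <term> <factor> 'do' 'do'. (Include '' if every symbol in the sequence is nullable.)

Add FIRST(<term>)\{''} = { 'do', ;, id }; <term> is nullable, continue.
Add FIRST(<factor>)\{''} = { 'do', ;, id }; <factor> is nullable, continue.
'do' is a terminal; add {'do'} and stop.

{ 'do', ;, id }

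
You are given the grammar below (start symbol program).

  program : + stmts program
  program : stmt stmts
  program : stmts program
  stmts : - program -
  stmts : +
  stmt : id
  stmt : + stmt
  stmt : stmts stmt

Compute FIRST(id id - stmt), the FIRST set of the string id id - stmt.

{ id }

id is a terminal; add {id} and stop.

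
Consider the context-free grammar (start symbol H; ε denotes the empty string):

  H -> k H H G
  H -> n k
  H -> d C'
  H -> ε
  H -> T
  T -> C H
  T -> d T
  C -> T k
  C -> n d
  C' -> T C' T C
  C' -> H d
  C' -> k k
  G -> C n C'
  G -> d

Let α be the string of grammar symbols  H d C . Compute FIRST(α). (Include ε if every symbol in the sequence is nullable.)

{ d, k, n }

Add FIRST(H)\{ε} = { d, k, n }; H is nullable, continue.
d is a terminal; add {d} and stop.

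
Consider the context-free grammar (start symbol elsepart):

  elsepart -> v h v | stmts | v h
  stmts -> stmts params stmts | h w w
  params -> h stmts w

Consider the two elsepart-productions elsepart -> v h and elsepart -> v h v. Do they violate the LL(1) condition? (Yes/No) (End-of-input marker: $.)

FIRST(v h) = { v } and FIRST(v h v) = { v }.
Both contain v, so the two alternatives are not disjoint — LL(1) conflict.

Yes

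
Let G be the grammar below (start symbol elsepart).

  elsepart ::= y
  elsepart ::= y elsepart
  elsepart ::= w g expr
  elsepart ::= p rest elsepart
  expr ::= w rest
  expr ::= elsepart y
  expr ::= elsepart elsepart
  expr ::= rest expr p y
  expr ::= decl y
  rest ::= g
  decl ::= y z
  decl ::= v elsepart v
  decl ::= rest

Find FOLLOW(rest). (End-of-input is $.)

{ $, g, p, v, w, y }

In elsepart ::= p rest elsepart: add FIRST(elsepart) = { p, w, y }.
In expr ::= w rest: rest is at the end, add FOLLOW(expr) = { $, p, v, w, y }.
In expr ::= rest expr p y: add FIRST(expr p y) = { g, p, v, w, y }.
In decl ::= rest: rest is at the end, add FOLLOW(decl) = { y }.
Union: FOLLOW(rest) = { $, g, p, v, w, y }.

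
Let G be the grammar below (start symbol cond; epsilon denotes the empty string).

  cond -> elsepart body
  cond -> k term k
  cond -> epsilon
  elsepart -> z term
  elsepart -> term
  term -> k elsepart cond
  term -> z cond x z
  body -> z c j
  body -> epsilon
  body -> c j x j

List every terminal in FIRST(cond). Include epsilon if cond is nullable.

{ k, z, epsilon }

From cond -> elsepart body: add FIRST(elsepart) = { k, z }.
cond -> k term k contributes {k}.
cond -> epsilon contributes epsilon.
Union: FIRST(cond) = { k, z, epsilon }.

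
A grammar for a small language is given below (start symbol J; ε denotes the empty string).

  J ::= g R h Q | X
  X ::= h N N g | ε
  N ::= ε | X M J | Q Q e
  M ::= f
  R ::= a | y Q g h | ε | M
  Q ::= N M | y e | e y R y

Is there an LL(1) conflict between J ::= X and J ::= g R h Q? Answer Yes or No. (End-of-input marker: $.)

FIRST(X) = { h, ε } and FIRST(g R h Q) = { g }.
The first alternative is nullable and FOLLOW(J) = { $, e, f, g, h, y } shares g with FIRST of the second — conflict.

Yes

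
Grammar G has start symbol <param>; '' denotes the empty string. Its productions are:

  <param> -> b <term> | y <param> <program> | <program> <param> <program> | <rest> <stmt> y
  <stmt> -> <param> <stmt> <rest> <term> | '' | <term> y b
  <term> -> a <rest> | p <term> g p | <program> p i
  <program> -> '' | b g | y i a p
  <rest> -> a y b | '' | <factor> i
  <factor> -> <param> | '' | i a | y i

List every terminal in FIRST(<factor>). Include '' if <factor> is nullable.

From <factor> -> <param>: add FIRST(<param>) = { a, b, i, p, y }.
<factor> -> '' contributes ''.
<factor> -> i a contributes {i}.
<factor> -> y i contributes {y}.
Union: FIRST(<factor>) = { a, b, i, p, y, '' }.

{ a, b, i, p, y, '' }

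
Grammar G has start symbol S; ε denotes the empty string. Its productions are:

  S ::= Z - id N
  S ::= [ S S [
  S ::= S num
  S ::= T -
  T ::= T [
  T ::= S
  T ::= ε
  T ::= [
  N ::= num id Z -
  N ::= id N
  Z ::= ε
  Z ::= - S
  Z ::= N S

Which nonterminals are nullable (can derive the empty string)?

{ T, Z }

Directly nullable (have an ε-production): T, Z.
No other nonterminal has a production whose RHS symbols are all nullable.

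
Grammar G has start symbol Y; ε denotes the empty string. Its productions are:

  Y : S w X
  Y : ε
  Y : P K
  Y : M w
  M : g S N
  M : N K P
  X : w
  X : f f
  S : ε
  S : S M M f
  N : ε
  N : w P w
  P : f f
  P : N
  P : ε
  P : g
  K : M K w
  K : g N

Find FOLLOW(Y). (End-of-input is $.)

Y is the start symbol, so $ ∈ FOLLOW(Y).
Union: FOLLOW(Y) = { $ }.

{ $ }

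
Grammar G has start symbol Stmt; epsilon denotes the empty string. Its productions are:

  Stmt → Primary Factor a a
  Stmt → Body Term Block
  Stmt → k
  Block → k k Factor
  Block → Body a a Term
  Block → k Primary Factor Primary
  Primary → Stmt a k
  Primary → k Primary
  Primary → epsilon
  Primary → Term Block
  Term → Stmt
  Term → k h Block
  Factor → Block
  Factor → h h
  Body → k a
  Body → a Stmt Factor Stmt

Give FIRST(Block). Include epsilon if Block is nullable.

{ a, k }

Block → k k Factor contributes {k}.
From Block → Body a a Term: add FIRST(Body) = { a, k }.
Block → k Primary Factor Primary contributes {k}.
Union: FIRST(Block) = { a, k }.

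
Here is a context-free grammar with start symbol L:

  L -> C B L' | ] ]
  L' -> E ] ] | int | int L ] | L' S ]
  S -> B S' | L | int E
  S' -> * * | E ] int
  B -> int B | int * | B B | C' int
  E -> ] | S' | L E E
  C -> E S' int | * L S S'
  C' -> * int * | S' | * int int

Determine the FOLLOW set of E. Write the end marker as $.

{ *, ] }

In L' -> E ] ]: add FIRST(] ]) = { ] }.
In S -> int E: E is at the end, add FOLLOW(S) = { *, ] }.
In S' -> E ] int: add FIRST(] int) = { ] }.
In E -> L E E: add FIRST(E) = { *, ] }.
In E -> L E E: E is at the end, add FOLLOW(E) = { *, ] }.
In C -> E S' int: add FIRST(S' int) = { *, ] }.
Union: FOLLOW(E) = { *, ] }.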